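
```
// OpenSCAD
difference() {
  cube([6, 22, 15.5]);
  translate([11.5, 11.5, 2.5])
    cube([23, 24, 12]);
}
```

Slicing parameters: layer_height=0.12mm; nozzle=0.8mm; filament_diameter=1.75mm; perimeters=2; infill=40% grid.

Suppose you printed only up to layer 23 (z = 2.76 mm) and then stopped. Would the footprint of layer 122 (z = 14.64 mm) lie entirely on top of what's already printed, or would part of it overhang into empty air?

Compare the two slices. At z = 2.76: the 6×22 cube contributes its full rectangle (area 132.00 mm²); the cube at (11.5, 11.5) (footprint 23×24) is included at this height (area 552.00 mm²); Subtracting the remaining from the first: starting from the 6×22 cube (132.00 mm²), the 23×24 cube at (11.5, 11.5) misses the remaining region (no effect) — area = 132.00 mm². At z = 14.64: the cube is present — its section is the full 6×22 rectangle (area 132.00 mm²); the cube at (11.5, 11.5) is absent (z outside [2.5, 14.5]); After the difference (first − rest): none of the subtracted shapes is present at this height, so the 6×22 cube is unchanged — area = 132.00 mm². Checking containment: the cross-section at z = 14.64 is a subset of the cross-section at z = 2.76.

entirely on top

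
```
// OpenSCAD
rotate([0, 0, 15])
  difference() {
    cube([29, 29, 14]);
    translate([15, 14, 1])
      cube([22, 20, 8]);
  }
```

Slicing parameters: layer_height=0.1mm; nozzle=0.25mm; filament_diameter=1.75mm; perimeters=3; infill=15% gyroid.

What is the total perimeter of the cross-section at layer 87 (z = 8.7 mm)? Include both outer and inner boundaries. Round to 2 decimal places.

At z = 8.7 mm: the cube is present — its section is the full 29×29 rectangle (perimeter 116.00 mm); the 22×20 cube at (15, 14) contributes its full rectangle (perimeter 84.00 mm); Subtracting the remaining from the first: starting from the 29×29 cube, the 22×20 cube at (15, 14) partially overlaps it — only the 210.00 mm² overlap (of its 440.00 mm²) is removed, clipping the outline — boundary = 116.00 mm; (whole slice rotated 15° about Z — lengths, areas and connectivity unchanged). Overall, the cross-section is a single solid region. Total boundary length (outer) = 116.00 mm.

116.00 mm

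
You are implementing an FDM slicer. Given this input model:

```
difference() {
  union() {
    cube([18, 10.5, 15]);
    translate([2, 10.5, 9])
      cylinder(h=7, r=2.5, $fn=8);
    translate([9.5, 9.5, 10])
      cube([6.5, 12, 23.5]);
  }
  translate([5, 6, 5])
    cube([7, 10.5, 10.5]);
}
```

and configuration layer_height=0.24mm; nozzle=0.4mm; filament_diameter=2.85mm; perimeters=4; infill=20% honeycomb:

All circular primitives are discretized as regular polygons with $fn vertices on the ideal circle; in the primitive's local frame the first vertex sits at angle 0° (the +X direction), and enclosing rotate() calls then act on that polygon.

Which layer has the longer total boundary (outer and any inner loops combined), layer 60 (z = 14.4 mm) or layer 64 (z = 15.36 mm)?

Layer 60 (z = 14.4): the 18×10.5 cube contributes its full rectangle (perimeter 57.00 mm); the r=2.5 cylinder at (2, 10.5) contributes a regular 8-gon of circumradius 2.5 (perimeter = 2·8·2.500·sin(180°/8) = 15.31 mm); the cube at (9.5, 9.5) is present — its section is the full 6.5×12 rectangle (perimeter 37.00 mm); Taking the union: the regions partially overlap (shared area 15.04 mm²), so the edge portions inside another operand are dropped and the merged outline is re-measured after clipping — boundary = 82.25 mm; the 7×10.5 cube at (5, 6) contributes its full rectangle (perimeter 35.00 mm); After the difference (first − rest): starting from the result so far, the 7×10.5 cube at (5, 6) partially overlaps it — only the 46.50 mm² overlap (of its 73.50 mm²) is removed, clipping the outline — boundary = 96.25 mm. So its perimeter = 96.25 mm. Layer 64 (z = 15.36): the cube does not reach this height (z outside [0, 15]); the r=2.5 cylinder at (2, 10.5) contributes a regular 8-gon of circumradius 2.5 (perimeter = 2·8·2.500·sin(180°/8) = 15.31 mm); the cube at (9.5, 9.5) is present — its section is the full 6.5×12 rectangle (perimeter 37.00 mm); Merging all regions: the 2 present regions are separate (no shared area or edge), so areas and boundary lengths simply add and each stays a separate island — boundary = 52.31 mm; the 7×10.5 cube at (5, 6) contributes its full rectangle (perimeter 35.00 mm); After the difference (first − rest): starting from the result so far, the 7×10.5 cube at (5, 6) partially overlaps it — only the 17.50 mm² overlap (of its 73.50 mm²) is removed, clipping the outline — boundary = 52.31 mm. So its perimeter = 52.31 mm. Layer 60 is larger (96.25 vs 52.31 mm).

layer 60 (z = 14.4 mm)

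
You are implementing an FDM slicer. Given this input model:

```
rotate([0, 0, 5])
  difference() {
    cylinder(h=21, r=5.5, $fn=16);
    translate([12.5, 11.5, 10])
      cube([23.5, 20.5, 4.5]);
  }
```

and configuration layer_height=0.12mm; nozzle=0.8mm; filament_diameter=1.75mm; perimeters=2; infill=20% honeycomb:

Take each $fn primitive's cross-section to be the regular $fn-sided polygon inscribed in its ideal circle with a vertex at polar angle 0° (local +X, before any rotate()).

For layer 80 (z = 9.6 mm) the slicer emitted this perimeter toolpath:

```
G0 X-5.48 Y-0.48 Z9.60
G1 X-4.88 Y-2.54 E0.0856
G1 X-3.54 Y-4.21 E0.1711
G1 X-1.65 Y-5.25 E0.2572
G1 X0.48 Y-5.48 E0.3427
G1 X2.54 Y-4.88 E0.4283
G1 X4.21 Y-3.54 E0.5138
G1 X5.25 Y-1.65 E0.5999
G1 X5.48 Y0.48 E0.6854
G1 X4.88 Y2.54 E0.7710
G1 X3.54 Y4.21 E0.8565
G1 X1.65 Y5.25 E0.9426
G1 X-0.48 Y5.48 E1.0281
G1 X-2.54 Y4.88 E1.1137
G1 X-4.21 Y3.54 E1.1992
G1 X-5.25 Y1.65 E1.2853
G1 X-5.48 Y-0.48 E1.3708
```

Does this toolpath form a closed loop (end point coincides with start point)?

Start point (G0): (-5.48, -0.48). End point (last G1): the path returns to the start — closed.

yes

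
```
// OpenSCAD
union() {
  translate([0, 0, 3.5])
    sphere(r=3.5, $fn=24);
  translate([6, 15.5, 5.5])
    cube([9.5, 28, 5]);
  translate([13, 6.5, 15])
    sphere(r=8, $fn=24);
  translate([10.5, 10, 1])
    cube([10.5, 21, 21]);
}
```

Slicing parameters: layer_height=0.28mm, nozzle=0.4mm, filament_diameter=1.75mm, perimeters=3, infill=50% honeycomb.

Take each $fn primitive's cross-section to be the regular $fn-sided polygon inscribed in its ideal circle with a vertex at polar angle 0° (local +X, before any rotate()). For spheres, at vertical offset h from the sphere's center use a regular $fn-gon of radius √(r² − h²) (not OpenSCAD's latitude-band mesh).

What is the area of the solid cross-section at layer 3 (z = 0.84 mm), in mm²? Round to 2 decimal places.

At z = 0.84 mm: the r=3.5 sphere contributes a regular 24-gon of circumradius √(3.5²−2.66²) = 2.275 (area = (24/2)·2.275²·sin(360°/24) = 16.07 mm²); the cube at (6, 15.5) does not reach this height (z outside [5.5, 10.5]); the sphere at (13, 6.5) does not reach this height (|z−center|=14.160 > r=8); the cube at (10.5, 10) is absent (z outside [1, 22]); Combining (union): only the r=3.5 sphere is present, so the union is just that shape — area = 16.07 mm². Overall, the cross-section is a single solid region. Net area = 16.07 mm².

16.07 mm²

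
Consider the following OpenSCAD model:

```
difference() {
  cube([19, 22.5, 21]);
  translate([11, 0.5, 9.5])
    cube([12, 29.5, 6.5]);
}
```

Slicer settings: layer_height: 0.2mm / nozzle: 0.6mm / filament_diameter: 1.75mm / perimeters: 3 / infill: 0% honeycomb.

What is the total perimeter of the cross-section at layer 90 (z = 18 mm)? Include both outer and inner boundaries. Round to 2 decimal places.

83.00 mm

At z = 18 mm: the cube (footprint 19×22.5) is included at this height (perimeter 83.00 mm); the cube at (11, 0.5) is not intersected at this z (z outside [9.5, 16]); After the difference (first − rest): none of the subtracted shapes is present at this height, so the 19×22.5 cube is unchanged — boundary = 83.00 mm. Overall, the cross-section is a single solid region. Total boundary length (outer) = 83.00 mm.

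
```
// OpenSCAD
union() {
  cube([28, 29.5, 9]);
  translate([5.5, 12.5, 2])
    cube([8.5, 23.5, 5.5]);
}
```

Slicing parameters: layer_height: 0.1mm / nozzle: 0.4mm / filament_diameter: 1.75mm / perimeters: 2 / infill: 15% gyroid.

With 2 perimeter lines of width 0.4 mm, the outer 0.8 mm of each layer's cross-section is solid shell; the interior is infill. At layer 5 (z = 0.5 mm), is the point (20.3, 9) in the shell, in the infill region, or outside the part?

At z = 0.5 mm: the 28×29.5 cube contributes its full rectangle; the cube at (5.5, 12.5) does not reach this height (z outside [2, 7.5]); Taking the union: only the 28×29.5 cube is present, so the union is just that shape — 1 connected region. Overall, the cross-section is a single solid region. The nearest boundary edge runs (28.00, 0.00)→(28.00, 29.50); distance from the point to it = 7.70 mm. The point is inside the cross-section and 7.70 mm from the nearest boundary — more than the 0.8 mm shell width (2 × 0.4), so it's in the infill interior.

infill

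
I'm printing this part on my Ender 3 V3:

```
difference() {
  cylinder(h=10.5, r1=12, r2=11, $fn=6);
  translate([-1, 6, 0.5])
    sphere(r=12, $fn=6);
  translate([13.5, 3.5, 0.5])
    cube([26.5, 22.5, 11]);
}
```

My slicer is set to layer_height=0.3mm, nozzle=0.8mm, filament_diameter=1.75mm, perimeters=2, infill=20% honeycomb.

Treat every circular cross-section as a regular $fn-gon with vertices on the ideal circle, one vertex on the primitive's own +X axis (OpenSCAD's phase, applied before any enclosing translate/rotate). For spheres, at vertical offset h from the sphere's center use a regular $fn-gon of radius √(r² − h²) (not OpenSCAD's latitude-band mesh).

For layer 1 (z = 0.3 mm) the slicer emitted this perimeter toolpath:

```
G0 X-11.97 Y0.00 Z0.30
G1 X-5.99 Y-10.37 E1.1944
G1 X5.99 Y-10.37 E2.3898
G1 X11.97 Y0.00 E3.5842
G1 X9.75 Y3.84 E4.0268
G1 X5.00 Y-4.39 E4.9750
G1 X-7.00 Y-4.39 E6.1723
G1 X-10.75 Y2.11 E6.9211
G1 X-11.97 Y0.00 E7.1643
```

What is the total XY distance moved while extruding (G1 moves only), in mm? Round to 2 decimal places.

Sum the Euclidean lengths of each G1 segment: total = 71.80 mm.

71.80 mm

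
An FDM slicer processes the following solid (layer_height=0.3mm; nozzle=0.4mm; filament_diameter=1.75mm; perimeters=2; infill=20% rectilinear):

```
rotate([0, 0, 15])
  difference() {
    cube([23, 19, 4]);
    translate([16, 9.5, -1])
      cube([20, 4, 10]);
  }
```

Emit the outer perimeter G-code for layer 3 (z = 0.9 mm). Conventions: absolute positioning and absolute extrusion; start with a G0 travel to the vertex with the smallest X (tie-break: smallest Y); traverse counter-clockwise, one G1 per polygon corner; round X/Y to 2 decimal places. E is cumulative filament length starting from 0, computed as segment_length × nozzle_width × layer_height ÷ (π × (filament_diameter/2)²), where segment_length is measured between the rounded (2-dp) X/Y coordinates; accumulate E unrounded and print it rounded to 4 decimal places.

G0 X-4.92 Y18.35 Z0.90
G1 X0.00 Y0.00 E0.9478
G1 X22.22 Y5.95 E2.0954
G1 X19.76 Y15.13 E2.5696
G1 X13.00 Y13.32 E2.9187
G1 X11.96 Y17.18 E3.1182
G1 X18.72 Y18.99 E3.4673
G1 X17.30 Y24.31 E3.7420
G1 X-4.92 Y18.35 E4.8898

At z = 0.9 mm: the 23×19 cube contributes its full rectangle; the 20×4 cube at (16, 9.5) contributes its full rectangle; Taking the first minus the rest: starting from the 23×19 cube, the 20×4 cube at (16, 9.5) partially overlaps it — only the 28.00 mm² overlap (of its 80.00 mm²) is removed, clipping the outline — 1 connected region; (rotated 15° about Z; rotation is an isometry so areas/perimeters/island counts are preserved). The outline is a single polygon with 8 vertices. Extrusion per mm of travel: 0.4 × 0.3 / (π × 0.875²) = 0.049890. Accumulating E over each segment gives final E = 4.8898.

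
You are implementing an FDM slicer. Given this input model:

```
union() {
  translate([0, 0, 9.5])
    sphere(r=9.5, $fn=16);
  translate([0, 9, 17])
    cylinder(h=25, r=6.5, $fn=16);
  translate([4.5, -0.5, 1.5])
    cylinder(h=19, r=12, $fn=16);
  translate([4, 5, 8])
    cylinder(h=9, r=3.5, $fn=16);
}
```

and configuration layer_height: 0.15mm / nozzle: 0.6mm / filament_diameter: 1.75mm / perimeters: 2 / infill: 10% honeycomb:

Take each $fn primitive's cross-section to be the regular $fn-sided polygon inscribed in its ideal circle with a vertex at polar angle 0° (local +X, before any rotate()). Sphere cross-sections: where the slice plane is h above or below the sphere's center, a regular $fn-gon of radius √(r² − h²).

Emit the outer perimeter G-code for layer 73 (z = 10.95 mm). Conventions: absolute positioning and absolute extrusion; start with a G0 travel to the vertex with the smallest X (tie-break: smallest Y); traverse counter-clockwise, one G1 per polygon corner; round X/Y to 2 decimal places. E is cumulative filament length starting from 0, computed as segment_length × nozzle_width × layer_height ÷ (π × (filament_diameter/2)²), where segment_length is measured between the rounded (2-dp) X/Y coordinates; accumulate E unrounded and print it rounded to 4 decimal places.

At z = 10.95 mm: the r=9.5 sphere slices to a regular 16-gon of circumradius 9.389 (√(r²−h²) with h=1.45 from center); the cylinder at (0, 9) is absent (z outside [17, 42]); the r=12 cylinder at (4.5, -0.5) contributes a regular 16-gon of circumradius 12; the cylinder at (4, 5): section is a regular 16-gon, circumradius r=3.5; Merging all regions: the regions partially overlap (shared area 281.69 mm²), so overlapping operands fuse into one piece — 1 connected region. The outline is a single polygon with 20 vertices. Extrusion per mm of travel: 0.6 × 0.15 / (π × 0.875²) = 0.037418. Accumulating E over each segment gives final E = 2.8991.

G0 X-9.39 Y0.00 Z10.95
G1 X-8.67 Y-3.59 E0.1370
G1 X-6.64 Y-6.64 E0.2741
G1 X-4.68 Y-7.95 E0.3623
G1 X-3.99 Y-8.99 E0.4090
G1 X-0.09 Y-11.59 E0.5844
G1 X4.50 Y-12.50 E0.7595
G1 X9.09 Y-11.59 E0.9346
G1 X12.99 Y-8.99 E1.1100
G1 X15.59 Y-5.09 E1.2853
G1 X16.50 Y-0.50 E1.4604
G1 X15.59 Y4.09 E1.6355
G1 X12.99 Y7.99 E1.8109
G1 X9.09 Y10.59 E1.9863
G1 X4.50 Y11.50 E2.1614
G1 X-0.09 Y10.59 E2.3365
G1 X-2.68 Y8.85 E2.4532
G1 X-3.59 Y8.67 E2.4879
G1 X-6.64 Y6.64 E2.6250
G1 X-8.67 Y3.59 E2.7621
G1 X-9.39 Y0.00 E2.8991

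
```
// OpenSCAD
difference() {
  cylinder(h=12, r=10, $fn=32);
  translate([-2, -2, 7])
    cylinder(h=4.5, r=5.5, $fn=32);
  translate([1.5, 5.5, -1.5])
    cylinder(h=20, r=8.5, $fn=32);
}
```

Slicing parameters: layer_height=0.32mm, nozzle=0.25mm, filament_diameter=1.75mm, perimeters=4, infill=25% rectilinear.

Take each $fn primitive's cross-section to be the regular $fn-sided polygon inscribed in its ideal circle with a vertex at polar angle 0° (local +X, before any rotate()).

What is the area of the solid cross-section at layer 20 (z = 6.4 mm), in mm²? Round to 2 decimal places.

At z = 6.4 mm: the r=10 cylinder gives a regular 32-gon of circumradius 10 (constant along its height) (area = (32/2)·10.000²·sin(360°/32) = 312.14 mm²); the cylinder at (-2, -2) is absent (z outside [7, 11.5]); the r=8.5 cylinder at (1.5, 5.5) contributes a regular 32-gon of circumradius 8.5 (area = (32/2)·8.500²·sin(360°/32) = 225.52 mm²); Subtracting the remaining from the first: starting from the r=10 cylinder (312.14 mm²), the r=8.5 cylinder at (1.5, 5.5) partially overlaps it — only the 161.60 mm² overlap (of its 225.52 mm²) is removed, clipping the outline — area = 150.55 mm². Overall, the cross-section is a single solid region. Net area = 150.55 mm².

150.55 mm²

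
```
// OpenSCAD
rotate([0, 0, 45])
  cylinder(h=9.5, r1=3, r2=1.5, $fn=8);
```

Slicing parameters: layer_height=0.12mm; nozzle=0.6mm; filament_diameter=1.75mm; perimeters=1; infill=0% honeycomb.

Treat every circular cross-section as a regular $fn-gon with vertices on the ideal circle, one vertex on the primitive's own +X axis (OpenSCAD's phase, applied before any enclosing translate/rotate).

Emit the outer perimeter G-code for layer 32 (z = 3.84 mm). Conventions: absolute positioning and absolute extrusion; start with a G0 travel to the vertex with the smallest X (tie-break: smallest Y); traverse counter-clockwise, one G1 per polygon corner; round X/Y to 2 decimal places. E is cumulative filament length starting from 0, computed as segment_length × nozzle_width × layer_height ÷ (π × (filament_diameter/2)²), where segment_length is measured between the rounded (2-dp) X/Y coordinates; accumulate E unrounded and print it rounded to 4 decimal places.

At z = 3.84 mm: the cone contributes a regular 8-gon of circumradius 2.394 (interpolated between r1=3 and r2=1.5 at t=0.404); (whole slice rotated 45° about Z — lengths, areas and connectivity unchanged). The outline is a single polygon with 8 vertices. Extrusion per mm of travel: 0.6 × 0.12 / (π × 0.875²) = 0.029934. Accumulating E over each segment gives final E = 0.4381.

G0 X-2.39 Y0.00 Z3.84
G1 X-1.69 Y-1.69 E0.0548
G1 X0.00 Y-2.39 E0.1095
G1 X1.69 Y-1.69 E0.1643
G1 X2.39 Y0.00 E0.2190
G1 X1.69 Y1.69 E0.2738
G1 X0.00 Y2.39 E0.3285
G1 X-1.69 Y1.69 E0.3833
G1 X-2.39 Y0.00 E0.4381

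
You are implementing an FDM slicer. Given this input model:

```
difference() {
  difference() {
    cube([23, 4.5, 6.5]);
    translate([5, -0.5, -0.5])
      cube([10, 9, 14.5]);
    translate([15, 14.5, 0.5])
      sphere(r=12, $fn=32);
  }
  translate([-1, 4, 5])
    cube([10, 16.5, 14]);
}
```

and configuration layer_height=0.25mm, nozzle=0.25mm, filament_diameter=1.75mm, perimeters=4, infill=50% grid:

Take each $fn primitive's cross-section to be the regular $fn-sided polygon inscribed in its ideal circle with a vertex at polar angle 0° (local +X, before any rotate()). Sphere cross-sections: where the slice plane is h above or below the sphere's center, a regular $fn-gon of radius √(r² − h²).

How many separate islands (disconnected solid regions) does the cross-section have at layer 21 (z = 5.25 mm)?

2

At z = 5.25 mm: the cube is present — its section is the full 23×4.5 rectangle; the 10×9 cube at (5, -0.5) contributes its full rectangle; the r=12 sphere at (15, 14.5) contributes a regular 32-gon of circumradius √(12²−4.75²) = 11.020; After the difference (first − rest): starting from the 23×4.5 cube, the 10×9 cube at (5, -0.5) partially overlaps it — only the 45.00 mm² overlap (of its 90.00 mm²) is removed, clipping the outline; the r=12 sphere at (15, 14.5) partially overlaps it — only the 3.02 mm² overlap (of its 379.06 mm²) is removed, clipping the outline — 2 connected regions; the cube at (-1, 4) is present — its section is the full 10×16.5 rectangle; Subtracting the remaining from the first: starting from that combined region, the 10×16.5 cube at (-1, 4) partially overlaps it — only the 2.50 mm² overlap (of its 165.00 mm²) is removed, clipping the outline — 2 connected regions. Overall, the cross-section has 2 separate islands. Island count = 2.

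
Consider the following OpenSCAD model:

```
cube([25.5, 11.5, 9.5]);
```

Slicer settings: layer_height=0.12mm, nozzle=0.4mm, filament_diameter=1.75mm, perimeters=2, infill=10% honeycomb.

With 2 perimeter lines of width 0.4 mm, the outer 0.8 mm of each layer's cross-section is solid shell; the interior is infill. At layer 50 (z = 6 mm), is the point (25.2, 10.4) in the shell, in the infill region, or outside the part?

shell

At z = 6 mm: the cube is present — its section is the full 25.5×11.5 rectangle. Overall, the cross-section is a single solid region. The nearest boundary edge runs (25.50, 0.00)→(25.50, 11.50); distance from the point to it = 0.30 mm. The point is inside the cross-section, 0.30 mm from the nearest boundary — within the 0.8 mm shell band (2 × 0.4).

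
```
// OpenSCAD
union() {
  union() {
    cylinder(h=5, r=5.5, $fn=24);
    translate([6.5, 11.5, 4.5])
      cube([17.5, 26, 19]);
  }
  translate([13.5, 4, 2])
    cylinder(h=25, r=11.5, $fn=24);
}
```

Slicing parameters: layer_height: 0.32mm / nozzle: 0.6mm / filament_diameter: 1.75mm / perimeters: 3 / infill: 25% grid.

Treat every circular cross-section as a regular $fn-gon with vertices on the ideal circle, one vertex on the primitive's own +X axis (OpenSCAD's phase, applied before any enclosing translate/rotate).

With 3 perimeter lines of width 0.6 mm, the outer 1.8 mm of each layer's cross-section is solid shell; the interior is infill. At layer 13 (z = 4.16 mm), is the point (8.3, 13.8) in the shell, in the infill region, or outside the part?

shell

At z = 4.16 mm: the r=5.5 cylinder contributes a regular 24-gon of circumradius 5.5; the cube at (6.5, 11.5) is absent (z outside [4.5, 23.5]); Taking the union: only the r=5.5 cylinder is present, so the union is just that shape — 1 connected region; the cylinder at (13.5, 4): section is a regular 24-gon, circumradius r=11.5; Taking the union: the regions partially overlap (shared area 16.48 mm²), so overlapping operands fuse into one piece — 1 connected region. Overall, the cross-section is a single solid region. The nearest boundary edge runs (7.75, 13.96)→(10.52, 15.11); distance from the point to it = 0.36 mm. The point is inside the cross-section, 0.36 mm from the nearest boundary — within the 1.8 mm shell band (3 × 0.6).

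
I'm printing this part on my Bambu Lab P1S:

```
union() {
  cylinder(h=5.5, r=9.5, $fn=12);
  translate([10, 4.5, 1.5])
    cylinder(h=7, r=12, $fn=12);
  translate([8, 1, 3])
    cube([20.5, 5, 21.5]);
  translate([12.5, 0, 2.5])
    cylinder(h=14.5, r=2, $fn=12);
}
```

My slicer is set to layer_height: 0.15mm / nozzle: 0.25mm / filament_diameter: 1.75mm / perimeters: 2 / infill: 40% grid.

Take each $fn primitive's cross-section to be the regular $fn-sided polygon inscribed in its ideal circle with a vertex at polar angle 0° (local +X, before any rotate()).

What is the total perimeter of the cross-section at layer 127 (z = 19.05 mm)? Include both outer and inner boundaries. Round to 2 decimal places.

At z = 19.05 mm: the cylinder does not reach this height (z outside [0, 5.5]); the cylinder at (10, 4.5) is not intersected at this z (z outside [1.5, 8.5]); the 20.5×5 cube at (8, 1) contributes its full rectangle (perimeter 51.00 mm); the cylinder at (12.5, 0) is not intersected at this z (z outside [2.5, 17]); Combining (union): only the 20.5×5 cube at (8, 1) is present, so the union is just that shape — boundary = 51.00 mm. Overall, the cross-section is a single solid region. Total boundary length (outer) = 51.00 mm.

51.00 mm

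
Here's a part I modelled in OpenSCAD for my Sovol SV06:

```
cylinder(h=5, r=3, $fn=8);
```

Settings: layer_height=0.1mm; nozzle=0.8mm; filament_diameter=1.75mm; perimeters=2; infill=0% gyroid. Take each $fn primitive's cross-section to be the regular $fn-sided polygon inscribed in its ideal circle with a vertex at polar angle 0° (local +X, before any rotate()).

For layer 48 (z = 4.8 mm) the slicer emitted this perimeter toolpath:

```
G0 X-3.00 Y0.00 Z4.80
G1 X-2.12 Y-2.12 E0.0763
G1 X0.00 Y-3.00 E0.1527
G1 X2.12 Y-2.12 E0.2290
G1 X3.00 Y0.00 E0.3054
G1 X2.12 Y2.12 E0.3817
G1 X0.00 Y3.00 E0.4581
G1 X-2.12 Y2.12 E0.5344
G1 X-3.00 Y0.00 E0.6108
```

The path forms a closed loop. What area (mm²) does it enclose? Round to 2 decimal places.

25.44 mm²

Apply the shoelace formula to the sequence of (X, Y) vertices; enclosed area = 25.44 mm².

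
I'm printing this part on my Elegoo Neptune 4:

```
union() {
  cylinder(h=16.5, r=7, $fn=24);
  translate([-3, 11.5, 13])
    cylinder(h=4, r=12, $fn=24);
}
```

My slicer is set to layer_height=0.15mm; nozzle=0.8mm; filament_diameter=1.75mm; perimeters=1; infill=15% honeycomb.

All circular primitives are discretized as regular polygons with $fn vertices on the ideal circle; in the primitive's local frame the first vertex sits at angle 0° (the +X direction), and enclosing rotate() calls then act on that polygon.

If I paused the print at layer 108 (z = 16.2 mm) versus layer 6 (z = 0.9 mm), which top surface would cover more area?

Layer 108 (z = 16.2): the r=7 cylinder contributes a regular 24-gon of circumradius 7 (area = (24/2)·7.000²·sin(360°/24) = 152.19 mm²); the r=12 cylinder at (-3, 11.5) contributes a regular 24-gon of circumradius 12 (area = (24/2)·12.000²·sin(360°/24) = 447.24 mm²); Merging all regions: the regions partially overlap — summed areas 599.42 mm² minus the doubly-counted overlap 67.24 mm² gives 532.18 mm² — area = 532.18 mm². So its area = 532.18 mm². Layer 6 (z = 0.9): the cylinder: section is a regular 24-gon, circumradius r=7 (area = (24/2)·7.000²·sin(360°/24) = 152.19 mm²); the cylinder at (-3, 11.5) is absent (z outside [13, 17]); Merging all regions: only the r=7 cylinder is present, so the union is just that shape — area = 152.19 mm². So its area = 152.19 mm². Layer 108 is larger (532.18 vs 152.19 mm²).

layer 108 (z = 16.2 mm)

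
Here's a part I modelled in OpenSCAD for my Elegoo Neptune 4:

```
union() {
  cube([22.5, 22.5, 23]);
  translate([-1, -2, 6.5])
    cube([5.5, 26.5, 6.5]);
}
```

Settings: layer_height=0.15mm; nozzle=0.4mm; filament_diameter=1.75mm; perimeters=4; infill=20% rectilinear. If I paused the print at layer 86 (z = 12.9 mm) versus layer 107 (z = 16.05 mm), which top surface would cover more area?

Layer 86 (z = 12.9): the 22.5×22.5 cube contributes its full rectangle (area 506.25 mm²); the cube at (-1, -2) (footprint 5.5×26.5) is included at this height (area 145.75 mm²); Combining (union): the regions partially overlap — summed areas 652.00 mm² minus the doubly-counted overlap 101.25 mm² gives 550.75 mm² — area = 550.75 mm². So its area = 550.75 mm². Layer 107 (z = 16.05): the cube is present — its section is the full 22.5×22.5 rectangle (area 506.25 mm²); the cube at (-1, -2) does not reach this height (z outside [6.5, 13]); Merging all regions: only the 22.5×22.5 cube is present, so the union is just that shape — area = 506.25 mm². So its area = 506.25 mm². Layer 86 is larger (550.75 vs 506.25 mm²).

layer 86 (z = 12.9 mm)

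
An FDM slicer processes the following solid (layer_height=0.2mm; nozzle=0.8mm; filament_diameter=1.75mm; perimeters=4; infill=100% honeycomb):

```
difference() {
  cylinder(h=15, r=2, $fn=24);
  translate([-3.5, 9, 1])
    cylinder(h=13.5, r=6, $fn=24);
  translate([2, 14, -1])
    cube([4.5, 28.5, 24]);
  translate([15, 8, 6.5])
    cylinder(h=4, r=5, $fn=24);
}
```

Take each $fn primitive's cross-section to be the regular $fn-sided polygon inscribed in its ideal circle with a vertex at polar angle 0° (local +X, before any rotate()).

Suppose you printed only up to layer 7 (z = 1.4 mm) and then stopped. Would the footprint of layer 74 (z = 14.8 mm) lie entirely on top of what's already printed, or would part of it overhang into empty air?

entirely on top

Compare the two slices. At z = 1.4: the r=2 cylinder contributes a regular 24-gon of circumradius 2 (area = (24/2)·2.000²·sin(360°/24) = 12.42 mm²); the r=6 cylinder at (-3.5, 9) gives a regular 24-gon of circumradius 6 (constant along its height) (area = (24/2)·6.000²·sin(360°/24) = 111.81 mm²); the cube at (2, 14) (footprint 4.5×28.5) is included at this height (area 128.25 mm²); the cylinder at (15, 8) does not reach this height (z outside [6.5, 10.5]); Subtracting the remaining from the first: starting from the r=2 cylinder (12.42 mm²), the r=6 cylinder at (-3.5, 9) misses the remaining region (no effect); the 4.5×28.5 cube at (2, 14) misses the remaining region (no effect) — area = 12.42 mm². At z = 14.8: the r=2 cylinder contributes a regular 24-gon of circumradius 2 (area = (24/2)·2.000²·sin(360°/24) = 12.42 mm²); the cylinder at (-3.5, 9) is absent (z outside [1, 14.5]); the 4.5×28.5 cube at (2, 14) contributes its full rectangle (area 128.25 mm²); the cylinder at (15, 8) is not intersected at this z (z outside [6.5, 10.5]); Subtracting the remaining from the first: starting from the r=2 cylinder (12.42 mm²), the 4.5×28.5 cube at (2, 14) misses the remaining region (no effect) — area = 12.42 mm². Checking containment: the cross-section at z = 14.8 is a subset of the cross-section at z = 1.4.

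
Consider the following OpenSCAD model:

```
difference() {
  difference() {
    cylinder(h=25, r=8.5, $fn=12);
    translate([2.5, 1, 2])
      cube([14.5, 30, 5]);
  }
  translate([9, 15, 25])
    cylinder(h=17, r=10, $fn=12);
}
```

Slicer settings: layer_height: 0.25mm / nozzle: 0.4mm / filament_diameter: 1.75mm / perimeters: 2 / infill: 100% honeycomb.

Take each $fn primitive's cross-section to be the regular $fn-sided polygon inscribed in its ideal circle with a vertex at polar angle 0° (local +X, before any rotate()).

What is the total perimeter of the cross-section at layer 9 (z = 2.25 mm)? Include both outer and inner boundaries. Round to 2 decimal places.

At z = 2.25 mm: the r=8.5 cylinder contributes a regular 12-gon of circumradius 8.5 (perimeter = 2·12·8.500·sin(180°/12) = 52.80 mm); the cube at (2.5, 1) (footprint 14.5×30) is included at this height (perimeter 89.00 mm); After the difference (first − rest): starting from the r=8.5 cylinder, the 14.5×30 cube at (2.5, 1) partially overlaps it — only the 27.91 mm² overlap (of its 435.00 mm²) is removed, clipping the outline — boundary = 55.78 mm; the cylinder at (9, 15) is absent (z outside [25, 42]); After the difference (first − rest): none of the subtracted shapes is present at this height, so that combined region is unchanged — boundary = 55.78 mm. Overall, the cross-section is a single solid region. Total boundary length (outer) = 55.78 mm.

55.78 mm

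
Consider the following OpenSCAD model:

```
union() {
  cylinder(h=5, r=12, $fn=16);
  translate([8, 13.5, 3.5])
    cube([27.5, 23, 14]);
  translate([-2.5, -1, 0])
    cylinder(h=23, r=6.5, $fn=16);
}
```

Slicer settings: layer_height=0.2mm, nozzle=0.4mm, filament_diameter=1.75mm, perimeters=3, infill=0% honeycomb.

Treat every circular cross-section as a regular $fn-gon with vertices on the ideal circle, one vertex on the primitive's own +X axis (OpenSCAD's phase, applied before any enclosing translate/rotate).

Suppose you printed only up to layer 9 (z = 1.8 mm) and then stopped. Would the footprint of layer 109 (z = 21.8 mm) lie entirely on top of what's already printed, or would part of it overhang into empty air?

entirely on top

Compare the two slices. At z = 1.8: the r=12 cylinder contributes a regular 16-gon of circumradius 12 (area = (16/2)·12.000²·sin(360°/16) = 440.85 mm²); the cube at (8, 13.5) does not reach this height (z outside [3.5, 17.5]); the cylinder at (-2.5, -1): section is a regular 16-gon, circumradius r=6.5 (area = (16/2)·6.500²·sin(360°/16) = 129.35 mm²); Taking the union: the r=6.5 cylinder at (-2.5, -1) lies entirely inside the r=12 cylinder, so the union is just the r=12 cylinder — area = 440.85 mm². At z = 21.8: the cylinder is absent (z outside [0, 5]); the cube at (8, 13.5) is absent (z outside [3.5, 17.5]); the r=6.5 cylinder at (-2.5, -1) contributes a regular 16-gon of circumradius 6.5 (area = (16/2)·6.500²·sin(360°/16) = 129.35 mm²); Combining (union): only the r=6.5 cylinder at (-2.5, -1) is present, so the union is just that shape — area = 129.35 mm². Checking containment: the cross-section at z = 21.8 is a subset of the cross-section at z = 1.8.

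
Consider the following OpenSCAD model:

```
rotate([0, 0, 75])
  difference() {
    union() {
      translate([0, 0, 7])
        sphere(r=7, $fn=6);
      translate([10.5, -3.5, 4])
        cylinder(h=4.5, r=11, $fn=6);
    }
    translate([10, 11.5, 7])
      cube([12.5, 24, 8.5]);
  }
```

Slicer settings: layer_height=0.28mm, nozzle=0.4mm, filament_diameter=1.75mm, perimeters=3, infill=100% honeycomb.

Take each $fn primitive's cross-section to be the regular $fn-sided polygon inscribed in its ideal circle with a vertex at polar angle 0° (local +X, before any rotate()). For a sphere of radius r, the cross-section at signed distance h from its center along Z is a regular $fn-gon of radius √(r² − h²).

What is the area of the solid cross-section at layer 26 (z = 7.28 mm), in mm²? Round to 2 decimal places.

At z = 7.28 mm: the r=7 sphere contributes a regular 6-gon of circumradius √(7²−0.28²) = 6.994 (area = (6/2)·6.994²·sin(360°/6) = 127.10 mm²); the r=11 cylinder at (10.5, -3.5) contributes a regular 6-gon of circumradius 11 (area = (6/2)·11.000²·sin(360°/6) = 314.37 mm²); Taking the union: the regions partially overlap — summed areas 441.47 mm² minus the doubly-counted overlap 42.35 mm² gives 399.12 mm² — area = 399.12 mm²; the cube at (10, 11.5) (footprint 12.5×24) is included at this height (area 300.00 mm²); Subtracting the remaining from the first: starting from that combined region (399.12 mm²), the 12.5×24 cube at (10, 11.5) misses the remaining region (no effect) — area = 399.12 mm²; (rotated 75° about Z; rotation is an isometry so areas/perimeters/island counts are preserved). Overall, the cross-section is a single solid region. Net area = 399.12 mm².

399.12 mm²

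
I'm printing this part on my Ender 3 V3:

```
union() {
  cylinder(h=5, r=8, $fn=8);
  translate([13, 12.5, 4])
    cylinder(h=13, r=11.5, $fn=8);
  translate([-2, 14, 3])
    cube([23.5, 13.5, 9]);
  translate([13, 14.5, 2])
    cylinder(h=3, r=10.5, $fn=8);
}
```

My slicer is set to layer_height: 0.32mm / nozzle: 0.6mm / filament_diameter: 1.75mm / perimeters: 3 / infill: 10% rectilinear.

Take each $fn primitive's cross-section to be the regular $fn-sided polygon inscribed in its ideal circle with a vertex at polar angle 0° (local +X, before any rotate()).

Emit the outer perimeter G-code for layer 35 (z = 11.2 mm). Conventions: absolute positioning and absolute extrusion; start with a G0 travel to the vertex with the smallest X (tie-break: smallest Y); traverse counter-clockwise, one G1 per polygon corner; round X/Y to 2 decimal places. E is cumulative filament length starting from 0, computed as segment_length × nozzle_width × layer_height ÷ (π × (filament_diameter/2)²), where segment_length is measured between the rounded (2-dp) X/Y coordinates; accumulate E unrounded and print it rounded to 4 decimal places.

G0 X-2.00 Y14.00 Z11.20
G1 X2.12 Y14.00 E0.3289
G1 X1.50 Y12.50 E0.4584
G1 X4.87 Y4.37 E1.1610
G1 X13.00 Y1.00 E1.8635
G1 X21.13 Y4.37 E2.5660
G1 X24.50 Y12.50 E3.2685
G1 X21.50 Y19.74 E3.8941
G1 X21.50 Y27.50 E4.5135
G1 X-2.00 Y27.50 E6.3894
G1 X-2.00 Y14.00 E7.4670

At z = 11.2 mm: the cylinder does not reach this height (z outside [0, 5]); the cylinder at (13, 12.5): section is a regular 8-gon, circumradius r=11.5; the cube at (-2, 14) is present — its section is the full 23.5×13.5 rectangle; the cylinder at (13, 14.5) does not reach this height (z outside [2, 5]); Merging all regions: the regions partially overlap (shared area 146.63 mm²), so overlapping operands fuse into one piece — 1 connected region. The outline is a single polygon with 10 vertices. Extrusion per mm of travel: 0.6 × 0.32 / (π × 0.875²) = 0.079824. Accumulating E over each segment gives final E = 7.4670.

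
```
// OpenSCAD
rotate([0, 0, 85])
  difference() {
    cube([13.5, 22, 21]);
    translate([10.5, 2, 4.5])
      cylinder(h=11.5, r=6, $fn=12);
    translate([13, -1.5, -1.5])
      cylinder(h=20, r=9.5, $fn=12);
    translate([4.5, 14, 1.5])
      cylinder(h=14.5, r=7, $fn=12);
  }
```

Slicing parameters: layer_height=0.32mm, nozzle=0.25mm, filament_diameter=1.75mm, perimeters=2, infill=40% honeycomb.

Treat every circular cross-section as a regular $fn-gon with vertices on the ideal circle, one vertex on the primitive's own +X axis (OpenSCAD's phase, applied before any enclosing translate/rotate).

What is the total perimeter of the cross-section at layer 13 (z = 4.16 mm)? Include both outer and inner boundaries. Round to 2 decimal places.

88.95 mm

At z = 4.16 mm: the cube (footprint 13.5×22) is included at this height (perimeter 71.00 mm); the cylinder at (10.5, 2) is not intersected at this z (z outside [4.5, 16]); the r=9.5 cylinder at (13, -1.5) contributes a regular 12-gon of circumradius 9.5 (perimeter = 2·12·9.500·sin(180°/12) = 59.01 mm); the r=7 cylinder at (4.5, 14) gives a regular 12-gon of circumradius 7 (constant along its height) (perimeter = 2·12·7.000·sin(180°/12) = 43.48 mm); After the difference (first − rest): starting from the 13.5×22 cube, the r=9.5 cylinder at (13, -1.5) partially overlaps it — only the 57.71 mm² overlap (of its 270.75 mm²) is removed, clipping the outline; the r=7 cylinder at (4.5, 14) partially overlaps it — only the 130.34 mm² overlap (of its 147.00 mm²) is removed, clipping the outline — boundary = 88.95 mm; (whole slice rotated 85° about Z — lengths, areas and connectivity unchanged). Overall, the cross-section is a single solid region. Total boundary length (outer) = 88.95 mm.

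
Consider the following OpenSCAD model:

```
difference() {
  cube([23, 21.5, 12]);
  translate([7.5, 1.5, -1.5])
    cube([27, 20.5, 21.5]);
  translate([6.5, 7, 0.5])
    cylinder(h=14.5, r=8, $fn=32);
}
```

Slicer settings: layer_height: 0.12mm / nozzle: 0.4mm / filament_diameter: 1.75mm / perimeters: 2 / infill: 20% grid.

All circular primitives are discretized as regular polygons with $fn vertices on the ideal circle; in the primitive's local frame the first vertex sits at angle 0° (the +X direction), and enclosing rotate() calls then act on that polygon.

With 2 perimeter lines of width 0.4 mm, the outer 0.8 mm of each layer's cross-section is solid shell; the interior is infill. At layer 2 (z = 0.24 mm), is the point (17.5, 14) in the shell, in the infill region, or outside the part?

outside

At z = 0.24 mm: the 23×21.5 cube contributes its full rectangle; the cube at (7.5, 1.5) (footprint 27×20.5) is included at this height; the cylinder at (6.5, 7) does not reach this height (z outside [0.5, 15]); After the difference (first − rest): starting from the 23×21.5 cube, the 27×20.5 cube at (7.5, 1.5) partially overlaps it — only the 310.00 mm² overlap (of its 553.50 mm²) is removed, clipping the outline — 1 connected region. Overall, the cross-section is a single solid region. The nearest boundary edge runs (7.50, 21.50)→(7.50, 1.50); distance from the point to it = 10.00 mm. The point is not inside any of the regions above, so it lies outside the cross-section (10.00 mm from the nearest boundary).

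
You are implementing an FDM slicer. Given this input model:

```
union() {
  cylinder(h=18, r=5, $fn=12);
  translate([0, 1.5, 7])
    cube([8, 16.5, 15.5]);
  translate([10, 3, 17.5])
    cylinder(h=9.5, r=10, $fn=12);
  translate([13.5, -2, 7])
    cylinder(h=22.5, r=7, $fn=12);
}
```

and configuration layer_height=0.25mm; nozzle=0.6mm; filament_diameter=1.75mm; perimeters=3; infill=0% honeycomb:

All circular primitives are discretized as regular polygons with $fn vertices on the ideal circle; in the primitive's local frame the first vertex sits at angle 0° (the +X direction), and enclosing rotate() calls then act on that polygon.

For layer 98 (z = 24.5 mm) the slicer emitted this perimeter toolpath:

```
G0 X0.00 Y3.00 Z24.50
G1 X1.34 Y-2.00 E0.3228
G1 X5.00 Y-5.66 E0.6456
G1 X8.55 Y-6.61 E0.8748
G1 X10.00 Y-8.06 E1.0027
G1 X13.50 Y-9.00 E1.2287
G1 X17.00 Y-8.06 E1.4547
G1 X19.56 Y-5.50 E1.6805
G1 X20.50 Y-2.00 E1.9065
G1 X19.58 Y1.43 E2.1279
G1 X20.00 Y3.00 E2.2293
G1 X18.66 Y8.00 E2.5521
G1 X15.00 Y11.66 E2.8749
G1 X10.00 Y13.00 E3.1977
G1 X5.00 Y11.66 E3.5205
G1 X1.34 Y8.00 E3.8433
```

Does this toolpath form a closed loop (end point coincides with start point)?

Start point (G0): (0.00, 3.00). End point (last G1): the path does not return to the start — open.

no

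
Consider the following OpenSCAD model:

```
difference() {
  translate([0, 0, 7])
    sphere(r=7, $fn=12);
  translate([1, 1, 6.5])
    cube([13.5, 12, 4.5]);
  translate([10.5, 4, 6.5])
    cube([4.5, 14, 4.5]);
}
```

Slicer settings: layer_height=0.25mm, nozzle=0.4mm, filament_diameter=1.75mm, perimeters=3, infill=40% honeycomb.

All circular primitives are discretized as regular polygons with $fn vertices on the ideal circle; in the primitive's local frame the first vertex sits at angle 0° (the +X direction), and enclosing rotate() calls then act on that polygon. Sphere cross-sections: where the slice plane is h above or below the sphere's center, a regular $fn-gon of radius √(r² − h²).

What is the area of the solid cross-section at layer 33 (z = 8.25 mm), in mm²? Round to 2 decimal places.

At z = 8.25 mm: the sphere: section is a regular 12-gon, circumradius = √(r²−h²) = √(7²−1.25²) = 6.887 (area = (12/2)·6.887²·sin(360°/12) = 142.31 mm²); the 13.5×12 cube at (1, 1) contributes its full rectangle (area 162.00 mm²); the 4.5×14 cube at (10.5, 4) contributes its full rectangle (area 63.00 mm²); Subtracting the remaining from the first: starting from the r=7 sphere (142.31 mm²), the 13.5×12 cube at (1, 1) partially overlaps it — only the 23.07 mm² overlap (of its 162.00 mm²) is removed, clipping the outline; the 4.5×14 cube at (10.5, 4) misses the remaining region (no effect) — area = 119.24 mm². Overall, the cross-section is a single solid region. Net area = 119.24 mm².

119.24 mm²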